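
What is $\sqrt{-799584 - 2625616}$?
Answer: $20 i \sqrt{8563} \approx 1850.7 i$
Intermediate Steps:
$\sqrt{-799584 - 2625616} = \sqrt{-3425200} = 20 i \sqrt{8563}$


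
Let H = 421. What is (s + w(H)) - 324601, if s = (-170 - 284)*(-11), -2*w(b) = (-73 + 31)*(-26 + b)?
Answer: -311312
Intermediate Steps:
w(b) = -546 + 21*b (w(b) = -(-73 + 31)*(-26 + b)/2 = -(-21)*(-26 + b) = -(1092 - 42*b)/2 = -546 + 21*b)
s = 4994 (s = -454*(-11) = 4994)
(s + w(H)) - 324601 = (4994 + (-546 + 21*421)) - 324601 = (4994 + (-546 + 8841)) - 324601 = (4994 + 8295) - 324601 = 13289 - 324601 = -311312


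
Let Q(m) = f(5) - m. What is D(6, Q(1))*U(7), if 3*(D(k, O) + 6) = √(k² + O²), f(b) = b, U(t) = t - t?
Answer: 0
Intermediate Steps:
U(t) = 0
Q(m) = 5 - m
D(k, O) = -6 + √(O² + k²)/3 (D(k, O) = -6 + √(k² + O²)/3 = -6 + √(O² + k²)/3)
D(6, Q(1))*U(7) = (-6 + √((5 - 1*1)² + 6²)/3)*0 = (-6 + √((5 - 1)² + 36)/3)*0 = (-6 + √(4² + 36)/3)*0 = (-6 + √(16 + 36)/3)*0 = (-6 + √52/3)*0 = (-6 + (2*√13)/3)*0 = (-6 + 2*√13/3)*0 = 0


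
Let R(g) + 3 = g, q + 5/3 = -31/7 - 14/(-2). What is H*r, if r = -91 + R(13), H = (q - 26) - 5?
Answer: 17064/7 ≈ 2437.7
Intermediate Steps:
q = 19/21 (q = -5/3 + (-31/7 - 14/(-2)) = -5/3 + (-31*1/7 - 14*(-1/2)) = -5/3 + (-31/7 + 7) = -5/3 + 18/7 = 19/21 ≈ 0.90476)
R(g) = -3 + g
H = -632/21 (H = (19/21 - 26) - 5 = -527/21 - 5 = -632/21 ≈ -30.095)
r = -81 (r = -91 + (-3 + 13) = -91 + 10 = -81)
H*r = -632/21*(-81) = 17064/7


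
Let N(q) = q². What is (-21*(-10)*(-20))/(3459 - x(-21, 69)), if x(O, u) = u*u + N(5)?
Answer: 4200/1327 ≈ 3.1650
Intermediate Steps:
x(O, u) = 25 + u² (x(O, u) = u*u + 5² = u² + 25 = 25 + u²)
(-21*(-10)*(-20))/(3459 - x(-21, 69)) = (-21*(-10)*(-20))/(3459 - (25 + 69²)) = (210*(-20))/(3459 - (25 + 4761)) = -4200/(3459 - 1*4786) = -4200/(3459 - 4786) = -4200/(-1327) = -4200*(-1/1327) = 4200/1327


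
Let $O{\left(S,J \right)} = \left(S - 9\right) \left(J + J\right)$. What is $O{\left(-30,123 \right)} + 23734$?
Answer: $14140$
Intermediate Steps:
$O{\left(S,J \right)} = 2 J \left(-9 + S\right)$ ($O{\left(S,J \right)} = \left(-9 + S\right) 2 J = 2 J \left(-9 + S\right)$)
$O{\left(-30,123 \right)} + 23734 = 2 \cdot 123 \left(-9 - 30\right) + 23734 = 2 \cdot 123 \left(-39\right) + 23734 = -9594 + 23734 = 14140$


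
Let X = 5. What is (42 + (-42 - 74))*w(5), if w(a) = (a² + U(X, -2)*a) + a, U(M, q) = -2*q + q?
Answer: -2960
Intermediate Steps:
U(M, q) = -q
w(a) = a² + 3*a (w(a) = (a² + (-1*(-2))*a) + a = (a² + 2*a) + a = a² + 3*a)
(42 + (-42 - 74))*w(5) = (42 + (-42 - 74))*(5*(3 + 5)) = (42 - 116)*(5*8) = -74*40 = -2960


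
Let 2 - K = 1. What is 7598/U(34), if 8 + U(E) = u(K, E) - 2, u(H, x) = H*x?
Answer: 3799/12 ≈ 316.58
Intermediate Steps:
K = 1 (K = 2 - 1*1 = 2 - 1 = 1)
U(E) = -10 + E (U(E) = -8 + (1*E - 2) = -8 + (E - 2) = -8 + (-2 + E) = -10 + E)
7598/U(34) = 7598/(-10 + 34) = 7598/24 = 7598*(1/24) = 3799/12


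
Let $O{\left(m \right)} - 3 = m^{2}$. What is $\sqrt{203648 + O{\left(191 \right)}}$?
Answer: $2 \sqrt{60033} \approx 490.03$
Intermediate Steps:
$O{\left(m \right)} = 3 + m^{2}$
$\sqrt{203648 + O{\left(191 \right)}} = \sqrt{203648 + \left(3 + 191^{2}\right)} = \sqrt{203648 + \left(3 + 36481\right)} = \sqrt{203648 + 36484} = \sqrt{240132} = 2 \sqrt{60033}$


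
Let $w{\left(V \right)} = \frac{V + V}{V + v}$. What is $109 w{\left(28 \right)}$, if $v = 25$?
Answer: $\frac{6104}{53} \approx 115.17$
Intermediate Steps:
$w{\left(V \right)} = \frac{2 V}{25 + V}$ ($w{\left(V \right)} = \frac{V + V}{V + 25} = \frac{2 V}{25 + V}$)
$109 w{\left(28 \right)} = 109 \cdot 2 \cdot 28 \frac{1}{25 + 28} = 109 \cdot 2 \cdot 28 \cdot \frac{1}{53} = 109 \cdot \frac{56}{53} = \frac{6104}{53}$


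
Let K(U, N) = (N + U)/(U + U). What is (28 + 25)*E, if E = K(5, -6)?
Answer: -53/10 ≈ -5.3000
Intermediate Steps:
K(U, N) = (N + U)/(2*U) (K(U, N) = (N + U)/((2*U)) = (N + U)*(1/(2*U)) = (N + U)/(2*U))
E = -1/10 (E = (1/2)*(-6 + 5)/5 = (1/2)*(1/5)*(-1) = -1/10 ≈ -0.10000)
(28 + 25)*E = (28 + 25)*(-1/10) = 53*(-1/10) = -53/10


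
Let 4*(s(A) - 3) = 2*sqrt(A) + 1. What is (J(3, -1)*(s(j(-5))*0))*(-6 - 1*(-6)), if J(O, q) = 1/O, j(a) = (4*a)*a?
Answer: 0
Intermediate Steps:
j(a) = 4*a**2
s(A) = 13/4 + sqrt(A)/2 (s(A) = 3 + (2*sqrt(A) + 1)/4 = 3 + (1 + 2*sqrt(A))/4 = 3 + (1/4 + sqrt(A)/2) = 13/4 + sqrt(A)/2)
(J(3, -1)*(s(j(-5))*0))*(-6 - 1*(-6)) = (((13/4 + sqrt(4*(-5)**2)/2)*0)/3)*(-6 - 1*(-6)) = (((13/4 + sqrt(4*25)/2)*0)/3)*(-6 + 6) = (((13/4 + sqrt(100)/2)*0)/3)*0 = (((13/4 + (1/2)*10)*0)/3)*0 = (((13/4 + 5)*0)/3)*0 = (((33/4)*0)/3)*0 = ((1/3)*0)*0 = 0*0 = 0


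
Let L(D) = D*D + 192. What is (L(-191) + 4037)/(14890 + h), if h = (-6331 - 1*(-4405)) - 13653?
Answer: -40710/689 ≈ -59.086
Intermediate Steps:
L(D) = 192 + D² (L(D) = D² + 192 = 192 + D²)
h = -15579 (h = (-6331 + 4405) - 13653 = -1926 - 13653 = -15579)
(L(-191) + 4037)/(14890 + h) = ((192 + (-191)²) + 4037)/(14890 - 15579) = ((192 + 36481) + 4037)/(-689) = (36673 + 4037)*(-1/689) = 40710*(-1/689) = -40710/689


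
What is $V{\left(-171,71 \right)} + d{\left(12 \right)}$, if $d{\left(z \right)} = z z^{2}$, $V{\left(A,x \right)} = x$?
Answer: $1799$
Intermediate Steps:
$d{\left(z \right)} = z^{3}$
$V{\left(-171,71 \right)} + d{\left(12 \right)} = 71 + 12^{3} = 71 + 1728 = 1799$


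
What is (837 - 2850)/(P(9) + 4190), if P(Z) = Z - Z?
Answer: -2013/4190 ≈ -0.48043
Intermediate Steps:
P(Z) = 0
(837 - 2850)/(P(9) + 4190) = (837 - 2850)/(0 + 4190) = -2013/4190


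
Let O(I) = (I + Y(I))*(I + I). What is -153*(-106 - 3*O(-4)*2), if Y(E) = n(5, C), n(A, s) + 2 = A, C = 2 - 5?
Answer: 23562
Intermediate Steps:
C = -3
n(A, s) = -2 + A
Y(E) = 3 (Y(E) = -2 + 5 = 3)
O(I) = 2*I*(3 + I) (O(I) = (I + 3)*(I + I) = (3 + I)*(2*I) = 2*I*(3 + I))
-153*(-106 - 3*O(-4)*2) = -153*(-106 - 6*(-4)*(3 - 4)*2) = -153*(-106 - 6*(-4)*(-1)*2) = -153*(-106 - 3*8*2) = -153*(-106 - 24*2) = -153*(-106 - 48) = -153*(-154) = 23562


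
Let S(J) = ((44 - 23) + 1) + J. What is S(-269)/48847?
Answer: -247/48847 ≈ -0.0050566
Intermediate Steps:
S(J) = 22 + J (S(J) = (21 + 1) + J = 22 + J)
S(-269)/48847 = (22 - 269)/48847 = -247*1/48847 = -247/48847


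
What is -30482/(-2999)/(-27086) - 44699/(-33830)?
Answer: 1814954709413/1374020910310 ≈ 1.3209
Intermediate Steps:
-30482/(-2999)/(-27086) - 44699/(-33830) = -30482*(-1/2999)*(-1/27086) - 44699*(-1/33830) = (30482/2999)*(-1/27086) + 44699/33830 = -15241/40615457 + 44699/33830 = 1814954709413/1374020910310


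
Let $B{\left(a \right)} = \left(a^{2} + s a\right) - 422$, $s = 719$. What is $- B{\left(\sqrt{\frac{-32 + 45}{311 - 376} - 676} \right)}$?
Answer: $\frac{5491}{5} - \frac{5033 i \sqrt{345}}{5} \approx 1098.2 - 18697.0 i$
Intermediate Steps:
$B{\left(a \right)} = -422 + a^{2} + 719 a$ ($B{\left(a \right)} = \left(a^{2} + 719 a\right) - 422 = -422 + a^{2} + 719 a$)
$- B{\left(\sqrt{\frac{-32 + 45}{311 - 376} - 676} \right)} = - (-422 + \left(\sqrt{\frac{-32 + 45}{311 - 376} - 676}\right)^{2} + 719 \sqrt{\frac{-32 + 45}{311 - 376} - 676}) = - (-422 + \left(\sqrt{\frac{13}{-65} - 676}\right)^{2} + 719 \sqrt{\frac{13}{-65} - 676}) = - (-422 + \left(\sqrt{13 \left(- \frac{1}{65}\right) - 676}\right)^{2} + 719 \sqrt{13 \left(- \frac{1}{65}\right) - 676}) = - (-422 + \left(\sqrt{- \frac{1}{5} - 676}\right)^{2} + 719 \sqrt{- \frac{1}{5} - 676}) = - (-422 + \left(\sqrt{- \frac{3381}{5}}\right)^{2} + 719 \sqrt{- \frac{3381}{5}}) = - (-422 + \left(\frac{7 i \sqrt{345}}{5}\right)^{2} + 719 \frac{7 i \sqrt{345}}{5}) = - (-422 - \frac{3381}{5} + \frac{5033 i \sqrt{345}}{5}) = - (- \frac{5491}{5} + \frac{5033 i \sqrt{345}}{5}) = \frac{5491}{5} - \frac{5033 i \sqrt{345}}{5}$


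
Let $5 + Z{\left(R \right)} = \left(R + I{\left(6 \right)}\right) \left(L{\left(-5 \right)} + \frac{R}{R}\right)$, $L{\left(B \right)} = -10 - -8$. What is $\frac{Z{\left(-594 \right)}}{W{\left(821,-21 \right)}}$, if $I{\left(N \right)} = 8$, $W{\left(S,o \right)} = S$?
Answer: $\frac{581}{821} \approx 0.70767$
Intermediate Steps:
$L{\left(B \right)} = -2$ ($L{\left(B \right)} = -10 + 8 = -2$)
$Z{\left(R \right)} = -13 - R$ ($Z{\left(R \right)} = -5 + \left(R + 8\right) \left(-2 + \frac{R}{R}\right) = -5 + \left(8 + R\right) \left(-2 + 1\right) = -5 + \left(8 + R\right) \left(-1\right) = -5 - \left(8 + R\right) = -13 - R$)
$\frac{Z{\left(-594 \right)}}{W{\left(821,-21 \right)}} = \frac{-13 - -594}{821} = \left(-13 + 594\right) \frac{1}{821} = 581 \cdot \frac{1}{821} = \frac{581}{821}$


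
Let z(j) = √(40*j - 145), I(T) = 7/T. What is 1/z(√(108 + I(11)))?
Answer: √55/(5*√(-319 + 8*√13145)) ≈ 0.060643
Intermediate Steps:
z(j) = √(-145 + 40*j)
1/z(√(108 + I(11))) = 1/(√(-145 + 40*√(108 + 7/11))) = 1/(√(-145 + 40*√(1195/11))) = 1/(√(-145 + 40*(√13145/11))) = 1/(√(-145 + 40*√13145/11)) = (-145 + 40*√13145/11)^(-½)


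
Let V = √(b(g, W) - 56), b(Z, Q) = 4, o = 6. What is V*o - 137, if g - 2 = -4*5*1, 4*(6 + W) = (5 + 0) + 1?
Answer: -137 + 12*I*√13 ≈ -137.0 + 43.267*I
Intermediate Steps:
W = -9/2 (W = -6 + ((5 + 0) + 1)/4 = -6 + (5 + 1)/4 = -6 + (¼)*6 = -6 + 3/2 = -9/2 ≈ -4.5000)
g = -18 (g = 2 - 4*5*1 = 2 - 20*1 = 2 - 20 = -18)
V = 2*I*√13 (V = √(4 - 56) = √(-52) = 2*I*√13 ≈ 7.2111*I)
V*o - 137 = (2*I*√13)*6 - 137 = 12*I*√13 - 137 = -137 + 12*I*√13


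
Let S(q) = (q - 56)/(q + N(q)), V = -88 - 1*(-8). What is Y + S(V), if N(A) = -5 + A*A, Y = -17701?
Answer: -111781951/6315 ≈ -17701.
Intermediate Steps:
V = -80 (V = -88 + 8 = -80)
N(A) = -5 + A**2
S(q) = (-56 + q)/(-5 + q + q**2) (S(q) = (q - 56)/(q + (-5 + q**2)) = (-56 + q)/(-5 + q + q**2))
Y + S(V) = -17701 + (-56 - 80)/(-5 - 80 + (-80)**2) = -17701 - 136/(-5 - 80 + 6400) = -17701 - 136/6315 = -111781951/6315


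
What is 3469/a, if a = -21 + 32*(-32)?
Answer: -3469/1045 ≈ -3.3196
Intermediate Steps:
a = -1045 (a = -21 - 1024 = -1045)
3469/a = 3469/(-1045) = 3469*(-1/1045) = -3469/1045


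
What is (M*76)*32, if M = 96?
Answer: 233472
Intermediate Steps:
(M*76)*32 = (96*76)*32 = 7296*32 = 233472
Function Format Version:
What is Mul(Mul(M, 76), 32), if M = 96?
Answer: 233472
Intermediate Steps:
Mul(Mul(M, 76), 32) = Mul(Mul(96, 76), 32) = Mul(7296, 32) = 233472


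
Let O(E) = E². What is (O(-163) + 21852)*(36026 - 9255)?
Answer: 1296278591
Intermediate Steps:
(O(-163) + 21852)*(36026 - 9255) = ((-163)² + 21852)*(36026 - 9255) = (26569 + 21852)*26771 = 48421*26771 = 1296278591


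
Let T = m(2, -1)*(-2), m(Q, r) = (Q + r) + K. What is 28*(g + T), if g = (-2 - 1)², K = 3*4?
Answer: -476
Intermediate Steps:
K = 12
m(Q, r) = 12 + Q + r (m(Q, r) = (Q + r) + 12 = 12 + Q + r)
g = 9 (g = (-3)² = 9)
T = -26 (T = (12 + 2 - 1)*(-2) = 13*(-2) = -26)
28*(g + T) = 28*(9 - 26) = 28*(-17) = -476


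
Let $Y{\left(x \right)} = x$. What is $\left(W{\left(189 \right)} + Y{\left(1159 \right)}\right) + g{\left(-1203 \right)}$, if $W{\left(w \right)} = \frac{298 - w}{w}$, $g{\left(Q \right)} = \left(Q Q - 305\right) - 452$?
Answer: $\frac{273598588}{189} \approx 1.4476 \cdot 10^{6}$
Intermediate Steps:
$g{\left(Q \right)} = -757 + Q^{2}$ ($g{\left(Q \right)} = \left(Q^{2} - 305\right) - 452 = \left(-305 + Q^{2}\right) - 452 = -757 + Q^{2}$)
$W{\left(w \right)} = \frac{298 - w}{w}$
$\left(W{\left(189 \right)} + Y{\left(1159 \right)}\right) + g{\left(-1203 \right)} = \left(\frac{298 - 189}{189} + 1159\right) - \left(757 - \left(-1203\right)^{2}\right) = \left(\frac{298 - 189}{189} + 1159\right) + \left(-757 + 1447209\right) = \left(\frac{1}{189} \cdot 109 + 1159\right) + 1446452 = \left(\frac{109}{189} + 1159\right) + 1446452 = \frac{219160}{189} + 1446452 = \frac{273598588}{189}$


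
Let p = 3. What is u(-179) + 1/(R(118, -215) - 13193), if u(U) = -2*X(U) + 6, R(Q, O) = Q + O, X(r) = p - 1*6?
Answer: 159479/13290 ≈ 12.000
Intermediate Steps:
X(r) = -3 (X(r) = 3 - 1*6 = 3 - 6 = -3)
R(Q, O) = O + Q
u(U) = 12 (u(U) = -2*(-3) + 6 = 6 + 6 = 12)
u(-179) + 1/(R(118, -215) - 13193) = 12 + 1/((-215 + 118) - 13193) = 12 + 1/(-97 - 13193) = 12 + 1/(-13290) = 12 - 1/13290 = 159479/13290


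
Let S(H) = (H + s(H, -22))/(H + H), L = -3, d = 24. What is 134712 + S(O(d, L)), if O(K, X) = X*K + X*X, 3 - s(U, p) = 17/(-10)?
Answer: 169737703/1260 ≈ 1.3471e+5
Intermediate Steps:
s(U, p) = 47/10 (s(U, p) = 3 - 17/(-10) = 3 - 17*(-1)/10 = 3 - 1*(-17/10) = 3 + 17/10 = 47/10)
O(K, X) = X**2 + K*X (O(K, X) = K*X + X**2 = X**2 + K*X)
S(H) = (47/10 + H)/(2*H) (S(H) = (H + 47/10)/(H + H) = (47/10 + H)/((2*H)) = (47/10 + H)*(1/(2*H)) = (47/10 + H)/(2*H))
134712 + S(O(d, L)) = 134712 + (47 + 10*(-3*(24 - 3)))/(20*((-3*(24 - 3)))) = 134712 + (47 + 10*(-3*21))/(20*((-3*21))) = 134712 + (1/20)*(47 + 10*(-63))/(-63) = 134712 + (1/20)*(-1/63)*(47 - 630) = 134712 + (1/20)*(-1/63)*(-583) = 134712 + 583/1260 = 169737703/1260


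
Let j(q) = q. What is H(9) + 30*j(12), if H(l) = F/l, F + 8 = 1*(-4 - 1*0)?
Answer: 1076/3 ≈ 358.67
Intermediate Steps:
F = -12 (F = -8 + 1*(-4 - 1*0) = -8 + 1*(-4 + 0) = -8 + 1*(-4) = -8 - 4 = -12)
H(l) = -12/l
H(9) + 30*j(12) = -12/9 + 30*12 = -12*⅑ + 360 = -4/3 + 360 = 1076/3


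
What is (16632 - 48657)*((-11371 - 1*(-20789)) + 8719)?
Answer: -580837425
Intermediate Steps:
(16632 - 48657)*((-11371 - 1*(-20789)) + 8719) = -32025*((-11371 + 20789) + 8719) = -32025*(9418 + 8719) = -32025*18137 = -580837425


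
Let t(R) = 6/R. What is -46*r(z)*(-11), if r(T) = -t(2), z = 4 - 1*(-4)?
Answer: -1518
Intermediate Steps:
z = 8 (z = 4 + 4 = 8)
r(T) = -3 (r(T) = -6/2 = -1*3 = -3)
-46*r(z)*(-11) = -46*(-3)*(-11) = 138*(-11) = -1518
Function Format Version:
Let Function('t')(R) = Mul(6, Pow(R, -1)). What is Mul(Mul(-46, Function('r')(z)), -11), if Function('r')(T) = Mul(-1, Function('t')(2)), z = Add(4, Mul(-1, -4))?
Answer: -1518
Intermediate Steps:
z = 8 (z = Add(4, 4) = 8)
Function('r')(T) = -3 (Function('r')(T) = Mul(-1, Mul(6, Pow(2, -1))) = Mul(-1, Mul(6, Rational(1, 2))) = Mul(-1, 3) = -3)
Mul(Mul(-46, Function('r')(z)), -11) = Mul(Mul(-46, -3), -11) = Mul(138, -11) = -1518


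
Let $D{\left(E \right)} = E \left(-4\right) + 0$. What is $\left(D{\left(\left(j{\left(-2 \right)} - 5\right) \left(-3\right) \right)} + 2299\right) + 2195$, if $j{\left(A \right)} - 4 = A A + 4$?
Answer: $4578$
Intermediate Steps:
$j{\left(A \right)} = 8 + A^{2}$ ($j{\left(A \right)} = 4 + \left(A A + 4\right) = 4 + \left(A^{2} + 4\right) = 4 + \left(4 + A^{2}\right) = 8 + A^{2}$)
$D{\left(E \right)} = - 4 E$ ($D{\left(E \right)} = - 4 E + 0 = - 4 E$)
$\left(D{\left(\left(j{\left(-2 \right)} - 5\right) \left(-3\right) \right)} + 2299\right) + 2195 = \left(- 4 \left(\left(8 + \left(-2\right)^{2}\right) - 5\right) \left(-3\right) + 2299\right) + 2195 = \left(- 4 \left(\left(8 + 4\right) - 5\right) \left(-3\right) + 2299\right) + 2195 = \left(- 4 \left(12 - 5\right) \left(-3\right) + 2299\right) + 2195 = \left(- 4 \cdot 7 \left(-3\right) + 2299\right) + 2195 = \left(\left(-4\right) \left(-21\right) + 2299\right) + 2195 = \left(84 + 2299\right) + 2195 = 2383 + 2195 = 4578$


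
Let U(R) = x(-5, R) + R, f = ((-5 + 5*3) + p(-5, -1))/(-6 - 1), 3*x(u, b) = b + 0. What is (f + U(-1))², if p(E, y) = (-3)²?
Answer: 7225/441 ≈ 16.383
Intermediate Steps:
x(u, b) = b/3 (x(u, b) = (b + 0)/3 = b/3)
p(E, y) = 9
f = -19/7 (f = ((-5 + 5*3) + 9)/(-6 - 1) = ((-5 + 15) + 9)/(-7) = (10 + 9)*(-⅐) = 19*(-⅐) = -19/7 ≈ -2.7143)
U(R) = 4*R/3 (U(R) = R/3 + R = 4*R/3)
(f + U(-1))² = (-19/7 + (4/3)*(-1))² = (-19/7 - 4/3)² = (-85/21)² = 7225/441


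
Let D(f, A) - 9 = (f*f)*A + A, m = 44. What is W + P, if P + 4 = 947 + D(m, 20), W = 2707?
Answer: 42399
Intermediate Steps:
D(f, A) = 9 + A + A*f² (D(f, A) = 9 + ((f*f)*A + A) = 9 + (f²*A + A) = 9 + (A*f² + A) = 9 + (A + A*f²) = 9 + A + A*f²)
P = 39692 (P = -4 + (947 + (9 + 20 + 20*44²)) = -4 + (947 + (9 + 20 + 20*1936)) = -4 + (947 + (9 + 20 + 38720)) = -4 + (947 + 38749) = -4 + 39696 = 39692)
W + P = 2707 + 39692 = 42399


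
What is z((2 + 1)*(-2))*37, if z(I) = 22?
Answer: 814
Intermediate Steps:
z((2 + 1)*(-2))*37 = 22*37 = 814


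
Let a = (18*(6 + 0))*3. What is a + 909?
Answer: 1233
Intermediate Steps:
a = 324 (a = (18*6)*3 = 108*3 = 324)
a + 909 = 324 + 909 = 1233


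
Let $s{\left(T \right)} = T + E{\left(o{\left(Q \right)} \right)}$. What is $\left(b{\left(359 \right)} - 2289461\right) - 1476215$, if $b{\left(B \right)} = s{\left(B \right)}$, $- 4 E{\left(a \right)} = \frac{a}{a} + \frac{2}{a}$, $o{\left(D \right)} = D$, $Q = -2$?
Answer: $-3765317$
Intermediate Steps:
$E{\left(a \right)} = - \frac{1}{4} - \frac{1}{2 a}$ ($E{\left(a \right)} = - \frac{\frac{a}{a} + \frac{2}{a}}{4} = - \frac{1 + \frac{2}{a}}{4} = - \frac{1}{4} - \frac{1}{2 a}$)
$s{\left(T \right)} = T$ ($s{\left(T \right)} = T + \frac{-2 - -2}{4 \left(-2\right)} = T + \frac{1}{4} \left(- \frac{1}{2}\right) \left(-2 + 2\right) = T + \frac{1}{4} \left(- \frac{1}{2}\right) 0 = T + 0 = T$)
$b{\left(B \right)} = B$
$\left(b{\left(359 \right)} - 2289461\right) - 1476215 = \left(359 - 2289461\right) - 1476215 = -2289102 - 1476215 = -3765317$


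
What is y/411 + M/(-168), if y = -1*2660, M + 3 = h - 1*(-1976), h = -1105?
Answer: -3189/274 ≈ -11.639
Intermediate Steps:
M = 868 (M = -3 + (-1105 - 1*(-1976)) = -3 + (-1105 + 1976) = -3 + 871 = 868)
y = -2660
y/411 + M/(-168) = -2660/411 + 868/(-168) = -2660*1/411 + 868*(-1/168) = -2660/411 - 31/6 = -3189/274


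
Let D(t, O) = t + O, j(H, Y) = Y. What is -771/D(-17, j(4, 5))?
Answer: 257/4 ≈ 64.250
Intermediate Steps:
D(t, O) = O + t
-771/D(-17, j(4, 5)) = -771/(5 - 17) = -771/(-12) = -771*(-1/12) = 257/4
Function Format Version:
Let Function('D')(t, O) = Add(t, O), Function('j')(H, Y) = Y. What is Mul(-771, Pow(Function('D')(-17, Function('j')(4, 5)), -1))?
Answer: Rational(257, 4) ≈ 64.250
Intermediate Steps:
Function('D')(t, O) = Add(O, t)
Mul(-771, Pow(Function('D')(-17, Function('j')(4, 5)), -1)) = Mul(-771, Pow(Add(5, -17), -1)) = Mul(-771, Pow(-12, -1)) = Mul(-771, Rational(-1, 12)) = Rational(257, 4)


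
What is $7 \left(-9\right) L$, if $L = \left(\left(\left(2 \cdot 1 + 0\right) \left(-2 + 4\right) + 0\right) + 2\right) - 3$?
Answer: $-189$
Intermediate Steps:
$L = 3$ ($L = \left(\left(\left(2 + 0\right) 2 + 0\right) + 2\right) - 3 = \left(\left(2 \cdot 2 + 0\right) + 2\right) - 3 = \left(\left(4 + 0\right) + 2\right) - 3 = \left(4 + 2\right) - 3 = 6 - 3 = 3$)
$7 \left(-9\right) L = 7 \left(-9\right) 3 = \left(-63\right) 3 = -189$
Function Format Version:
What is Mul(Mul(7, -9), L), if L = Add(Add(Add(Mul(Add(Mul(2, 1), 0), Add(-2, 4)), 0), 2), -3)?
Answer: -189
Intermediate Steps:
L = 3 (L = Add(Add(Add(Mul(Add(2, 0), 2), 0), 2), -3) = Add(Add(Add(Mul(2, 2), 0), 2), -3) = Add(Add(Add(4, 0), 2), -3) = Add(Add(4, 2), -3) = Add(6, -3) = 3)
Mul(Mul(7, -9), L) = Mul(Mul(7, -9), 3) = Mul(-63, 3) = -189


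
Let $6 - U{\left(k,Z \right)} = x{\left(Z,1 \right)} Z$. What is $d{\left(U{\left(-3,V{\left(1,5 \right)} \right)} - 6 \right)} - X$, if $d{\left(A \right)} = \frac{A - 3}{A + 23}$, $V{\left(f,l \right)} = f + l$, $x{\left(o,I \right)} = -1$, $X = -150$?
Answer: $\frac{4353}{29} \approx 150.1$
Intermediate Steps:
$U{\left(k,Z \right)} = 6 + Z$ ($U{\left(k,Z \right)} = 6 - - Z = 6 + Z$)
$d{\left(A \right)} = \frac{-3 + A}{23 + A}$
$d{\left(U{\left(-3,V{\left(1,5 \right)} \right)} - 6 \right)} - X = \frac{-3 + \left(\left(6 + \left(1 + 5\right)\right) - 6\right)}{23 + \left(\left(6 + \left(1 + 5\right)\right) - 6\right)} - -150 = \frac{-3 + \left(\left(6 + 6\right) - 6\right)}{23 + \left(\left(6 + 6\right) - 6\right)} + 150 = \frac{-3 + \left(12 - 6\right)}{23 + \left(12 - 6\right)} + 150 = \frac{-3 + 6}{23 + 6} + 150 = \frac{1}{29} \cdot 3 + 150 = \frac{3}{29} + 150 = \frac{4353}{29}$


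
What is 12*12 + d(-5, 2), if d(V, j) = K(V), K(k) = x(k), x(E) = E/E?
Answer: 145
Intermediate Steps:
x(E) = 1
K(k) = 1
d(V, j) = 1
12*12 + d(-5, 2) = 12*12 + 1 = 144 + 1 = 145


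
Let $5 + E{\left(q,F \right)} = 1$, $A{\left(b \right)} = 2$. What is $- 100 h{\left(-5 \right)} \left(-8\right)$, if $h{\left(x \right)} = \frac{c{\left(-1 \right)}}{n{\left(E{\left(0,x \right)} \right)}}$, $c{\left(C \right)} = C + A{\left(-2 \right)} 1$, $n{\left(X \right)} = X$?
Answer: $-200$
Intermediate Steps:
$E{\left(q,F \right)} = -4$ ($E{\left(q,F \right)} = -5 + 1 = -4$)
$c{\left(C \right)} = 2 + C$ ($c{\left(C \right)} = C + 2 \cdot 1 = C + 2 = 2 + C$)
$h{\left(x \right)} = - \frac{1}{4}$ ($h{\left(x \right)} = \frac{2 - 1}{-4} = 1 \left(- \frac{1}{4}\right) = - \frac{1}{4}$)
$- 100 h{\left(-5 \right)} \left(-8\right) = \left(-100\right) \left(- \frac{1}{4}\right) \left(-8\right) = 25 \left(-8\right) = -200$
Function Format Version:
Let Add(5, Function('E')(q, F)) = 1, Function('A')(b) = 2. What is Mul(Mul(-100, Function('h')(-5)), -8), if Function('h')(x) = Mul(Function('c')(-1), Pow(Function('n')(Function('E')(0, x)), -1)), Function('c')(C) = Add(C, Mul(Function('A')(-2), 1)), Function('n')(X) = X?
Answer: -200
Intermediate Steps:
Function('E')(q, F) = -4 (Function('E')(q, F) = Add(-5, 1) = -4)
Function('c')(C) = Add(2, C) (Function('c')(C) = Add(C, Mul(2, 1)) = Add(C, 2) = Add(2, C))
Function('h')(x) = Rational(-1, 4) (Function('h')(x) = Mul(Add(2, -1), Pow(-4, -1)) = Mul(1, Rational(-1, 4)) = Rational(-1, 4))
Mul(Mul(-100, Function('h')(-5)), -8) = Mul(Mul(-100, Rational(-1, 4)), -8) = Mul(25, -8) = -200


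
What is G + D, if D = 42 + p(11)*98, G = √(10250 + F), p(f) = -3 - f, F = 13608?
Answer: -1330 + √23858 ≈ -1175.5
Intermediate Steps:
G = √23858 (G = √(10250 + 13608) = √23858 ≈ 154.46)
D = -1330 (D = 42 + (-3 - 1*11)*98 = 42 + (-3 - 11)*98 = 42 - 14*98 = 42 - 1372 = -1330)
G + D = √23858 - 1330 = -1330 + √23858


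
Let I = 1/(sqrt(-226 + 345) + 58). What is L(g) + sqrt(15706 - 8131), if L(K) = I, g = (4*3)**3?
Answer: 58/3245 + 5*sqrt(303) - sqrt(119)/3245 ≈ 87.049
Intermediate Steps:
I = 1/(58 + sqrt(119)) (I = 1/(sqrt(119) + 58) = 1/(58 + sqrt(119)) ≈ 0.014512)
g = 1728 (g = 12**3 = 1728)
L(K) = 58/3245 - sqrt(119)/3245
L(g) + sqrt(15706 - 8131) = (58/3245 - sqrt(119)/3245) + sqrt(15706 - 8131) = (58/3245 - sqrt(119)/3245) + sqrt(7575) = (58/3245 - sqrt(119)/3245) + 5*sqrt(303) = 58/3245 + 5*sqrt(303) - sqrt(119)/3245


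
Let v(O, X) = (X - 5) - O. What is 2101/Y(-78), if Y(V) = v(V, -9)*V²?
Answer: 2101/389376 ≈ 0.0053958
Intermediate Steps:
v(O, X) = -5 + X - O (v(O, X) = (-5 + X) - O = -5 + X - O)
Y(V) = V²*(-14 - V) (Y(V) = (-5 - 9 - V)*V² = (-14 - V)*V² = V²*(-14 - V))
2101/Y(-78) = 2101/(((-78)²*(-14 - 1*(-78)))) = 2101/((6084*(-14 + 78))) = 2101/((6084*64)) = 2101/389376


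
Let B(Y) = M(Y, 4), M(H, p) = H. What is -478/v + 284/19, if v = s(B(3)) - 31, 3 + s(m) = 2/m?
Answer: 27823/950 ≈ 29.287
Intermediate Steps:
B(Y) = Y
s(m) = -3 + 2/m
v = -100/3 (v = (-3 + 2/3) - 31 = (-3 + 2*(⅓)) - 31 = (-3 + ⅔) - 31 = -7/3 - 31 = -100/3 ≈ -33.333)
-478/v + 284/19 = -478/(-100/3) + 284/19 = -478*(-3/100) + 284*(1/19) = 717/50 + 284/19 = 27823/950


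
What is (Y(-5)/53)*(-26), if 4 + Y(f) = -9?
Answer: 338/53 ≈ 6.3774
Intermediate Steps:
Y(f) = -13 (Y(f) = -4 - 9 = -13)
(Y(-5)/53)*(-26) = (-13/53)*(-26) = ((1/53)*(-13))*(-26) = -13/53*(-26) = 338/53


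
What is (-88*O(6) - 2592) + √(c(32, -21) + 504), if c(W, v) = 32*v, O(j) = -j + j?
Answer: -2592 + 2*I*√42 ≈ -2592.0 + 12.961*I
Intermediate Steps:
O(j) = 0
(-88*O(6) - 2592) + √(c(32, -21) + 504) = (-88*0 - 2592) + √(32*(-21) + 504) = (0 - 2592) + √(-672 + 504) = -2592 + √(-168) = -2592 + 2*I*√42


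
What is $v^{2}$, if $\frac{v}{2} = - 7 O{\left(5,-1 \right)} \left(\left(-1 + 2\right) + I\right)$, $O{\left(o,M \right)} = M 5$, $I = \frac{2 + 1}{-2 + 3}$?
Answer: $78400$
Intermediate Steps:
$I = 3$ ($I = \frac{3}{1} = 3 \cdot 1 = 3$)
$O{\left(o,M \right)} = 5 M$
$v = 280$ ($v = 2 - 7 \cdot 5 \left(-1\right) \left(\left(-1 + 2\right) + 3\right) = 2 \left(-7\right) \left(-5\right) \left(1 + 3\right) = 2 \cdot 35 \cdot 4 = 2 \cdot 140 = 280$)
$v^{2} = 280^{2} = 78400$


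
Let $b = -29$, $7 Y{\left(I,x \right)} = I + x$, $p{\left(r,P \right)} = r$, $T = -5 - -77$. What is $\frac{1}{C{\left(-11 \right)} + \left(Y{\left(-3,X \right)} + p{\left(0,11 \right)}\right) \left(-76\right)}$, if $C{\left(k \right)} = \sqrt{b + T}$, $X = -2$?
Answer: $\frac{2660}{142293} - \frac{49 \sqrt{43}}{142293} \approx 0.016436$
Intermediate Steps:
$T = 72$ ($T = -5 + 77 = 72$)
$Y{\left(I,x \right)} = \frac{I}{7} + \frac{x}{7}$ ($Y{\left(I,x \right)} = \frac{I + x}{7} = \frac{I}{7} + \frac{x}{7}$)
$C{\left(k \right)} = \sqrt{43}$ ($C{\left(k \right)} = \sqrt{-29 + 72} = \sqrt{43}$)
$\frac{1}{C{\left(-11 \right)} + \left(Y{\left(-3,X \right)} + p{\left(0,11 \right)}\right) \left(-76\right)} = \frac{1}{\sqrt{43} + \left(\left(\frac{1}{7} \left(-3\right) + \frac{1}{7} \left(-2\right)\right) + 0\right) \left(-76\right)} = \frac{1}{\sqrt{43} + \left(\left(- \frac{3}{7} - \frac{2}{7}\right) + 0\right) \left(-76\right)} = \frac{1}{\sqrt{43} + \left(- \frac{5}{7} + 0\right) \left(-76\right)} = \frac{1}{\sqrt{43} - - \frac{380}{7}} = \frac{1}{\sqrt{43} + \frac{380}{7}} = \frac{1}{\frac{380}{7} + \sqrt{43}}$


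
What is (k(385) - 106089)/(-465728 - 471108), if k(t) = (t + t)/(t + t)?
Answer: 26522/234209 ≈ 0.11324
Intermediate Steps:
k(t) = 1 (k(t) = (2*t)/((2*t)) = (2*t)*(1/(2*t)) = 1)
(k(385) - 106089)/(-465728 - 471108) = (1 - 106089)/(-465728 - 471108) = -106088/(-936836) = -106088*(-1/936836) = 26522/234209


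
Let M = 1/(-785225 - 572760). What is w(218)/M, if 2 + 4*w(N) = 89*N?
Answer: -6586227250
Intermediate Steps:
w(N) = -½ + 89*N/4 (w(N) = -½ + (89*N)/4 = -½ + 89*N/4)
M = -1/1357985 (M = 1/(-1357985) = -1/1357985 ≈ -7.3639e-7)
w(218)/M = (-½ + (89/4)*218)/(-1/1357985) = (-½ + 9701/2)*(-1357985) = 4850*(-1357985) = -6586227250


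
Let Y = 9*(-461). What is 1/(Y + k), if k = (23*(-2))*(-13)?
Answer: -1/3551 ≈ -0.00028161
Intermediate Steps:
Y = -4149
k = 598 (k = -46*(-13) = 598)
1/(Y + k) = 1/(-4149 + 598) = 1/(-3551) = -1/3551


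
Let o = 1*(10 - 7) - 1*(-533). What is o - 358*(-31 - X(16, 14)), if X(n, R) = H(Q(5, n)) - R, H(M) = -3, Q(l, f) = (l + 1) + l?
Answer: 5548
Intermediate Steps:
Q(l, f) = 1 + 2*l (Q(l, f) = (1 + l) + l = 1 + 2*l)
X(n, R) = -3 - R
o = 536 (o = 1*3 + 533 = 3 + 533 = 536)
o - 358*(-31 - X(16, 14)) = 536 - 358*(-31 - (-3 - 1*14)) = 536 - 358*(-31 - (-3 - 14)) = 536 - 358*(-31 - 1*(-17)) = 536 - 358*(-31 + 17) = 536 - 358*(-14) = 536 + 5012 = 5548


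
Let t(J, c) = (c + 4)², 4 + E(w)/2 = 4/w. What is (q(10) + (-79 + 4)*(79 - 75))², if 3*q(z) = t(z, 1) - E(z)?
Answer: 18826921/225 ≈ 83675.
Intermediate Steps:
E(w) = -8 + 8/w (E(w) = -8 + 2*(4/w) = -8 + 8/w)
t(J, c) = (4 + c)²
q(z) = 11 - 8/(3*z) (q(z) = ((4 + 1)² - (-8 + 8/z))/3 = (5² + (8 - 8/z))/3 = (25 + (8 - 8/z))/3 = (33 - 8/z)/3 = 11 - 8/(3*z))
(q(10) + (-79 + 4)*(79 - 75))² = ((11 - 8/3/10) + (-79 + 4)*(79 - 75))² = ((11 - 8/3*⅒) - 75*4)² = ((11 - 4/15) - 300)² = (161/15 - 300)² = (-4339/15)² = 18826921/225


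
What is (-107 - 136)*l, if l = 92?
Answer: -22356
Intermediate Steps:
(-107 - 136)*l = (-107 - 136)*92 = -243*92 = -22356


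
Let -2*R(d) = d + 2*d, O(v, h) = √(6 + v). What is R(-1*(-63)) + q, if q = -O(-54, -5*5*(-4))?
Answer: -189/2 - 4*I*√3 ≈ -94.5 - 6.9282*I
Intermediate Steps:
q = -4*I*√3 (q = -√(6 - 54) = -√(-48) = -4*I*√3 ≈ -6.9282*I)
R(d) = -3*d/2 (R(d) = -(d + 2*d)/2 = -3*d/2)
R(-1*(-63)) + q = -(-3)*(-63)/2 - 4*I*√3 = -3/2*63 - 4*I*√3 = -189/2 - 4*I*√3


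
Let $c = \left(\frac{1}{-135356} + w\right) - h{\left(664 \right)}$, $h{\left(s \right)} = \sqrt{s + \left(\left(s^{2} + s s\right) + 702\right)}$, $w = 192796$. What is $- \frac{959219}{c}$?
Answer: $- \frac{3388213864685523191500}{680990013265471518337} - \frac{17574087972859184 \sqrt{883158}}{680990013265471518337} \approx -4.9997$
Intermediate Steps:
$h{\left(s \right)} = \sqrt{702 + s + 2 s^{2}}$ ($h{\left(s \right)} = \sqrt{s + \left(\left(s^{2} + s^{2}\right) + 702\right)} = \sqrt{s + \left(2 s^{2} + 702\right)} = \sqrt{s + \left(702 + 2 s^{2}\right)} = \sqrt{702 + s + 2 s^{2}}$)
$c = \frac{26096095375}{135356} - \sqrt{883158}$ ($c = \left(\frac{1}{-135356} + 192796\right) - \sqrt{702 + 664 + 2 \cdot 664^{2}} = \left(- \frac{1}{135356} + 192796\right) - \sqrt{702 + 664 + 2 \cdot 440896} = \frac{26096095375}{135356} - \sqrt{702 + 664 + 881792} = \frac{26096095375}{135356} - \sqrt{883158} \approx 1.9186 \cdot 10^{5}$)
$- \frac{959219}{c} = - \frac{959219}{\frac{26096095375}{135356} - \sqrt{883158}}$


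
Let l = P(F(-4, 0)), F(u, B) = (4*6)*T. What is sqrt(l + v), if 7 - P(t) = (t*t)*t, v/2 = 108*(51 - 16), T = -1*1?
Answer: sqrt(21391) ≈ 146.26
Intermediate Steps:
T = -1
F(u, B) = -24 (F(u, B) = (4*6)*(-1) = 24*(-1) = -24)
v = 7560 (v = 2*(108*(51 - 16)) = 2*(108*35) = 2*3780 = 7560)
P(t) = 7 - t**3 (P(t) = 7 - t*t*t = 7 - t**2*t = 7 - t**3)
l = 13831 (l = 7 - 1*(-24)**3 = 7 - 1*(-13824) = 7 + 13824 = 13831)
sqrt(l + v) = sqrt(13831 + 7560) = sqrt(21391)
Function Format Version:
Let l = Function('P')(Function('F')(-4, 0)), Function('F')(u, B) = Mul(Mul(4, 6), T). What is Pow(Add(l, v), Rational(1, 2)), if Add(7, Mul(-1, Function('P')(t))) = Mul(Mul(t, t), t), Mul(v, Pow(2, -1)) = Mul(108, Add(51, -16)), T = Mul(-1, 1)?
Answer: Pow(21391, Rational(1, 2)) ≈ 146.26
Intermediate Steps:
T = -1
Function('F')(u, B) = -24 (Function('F')(u, B) = Mul(Mul(4, 6), -1) = Mul(24, -1) = -24)
v = 7560 (v = Mul(2, Mul(108, Add(51, -16))) = Mul(2, Mul(108, 35)) = Mul(2, 3780) = 7560)
Function('P')(t) = Add(7, Mul(-1, Pow(t, 3))) (Function('P')(t) = Add(7, Mul(-1, Mul(Mul(t, t), t))) = Add(7, Mul(-1, Mul(Pow(t, 2), t))) = Add(7, Mul(-1, Pow(t, 3))))
l = 13831 (l = Add(7, Mul(-1, Pow(-24, 3))) = Add(7, Mul(-1, -13824)) = Add(7, 13824) = 13831)
Pow(Add(l, v), Rational(1, 2)) = Pow(Add(13831, 7560), Rational(1, 2)) = Pow(21391, Rational(1, 2))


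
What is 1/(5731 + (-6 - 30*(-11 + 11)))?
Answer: 1/5725 ≈ 0.00017467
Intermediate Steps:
1/(5731 + (-6 - 30*(-11 + 11))) = 1/(5731 + (-6 - 30*0)) = 1/(5731 + (-6 + 0)) = 1/(5731 - 6) = 1/5725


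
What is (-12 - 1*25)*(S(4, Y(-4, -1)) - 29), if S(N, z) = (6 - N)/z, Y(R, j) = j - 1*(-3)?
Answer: 1036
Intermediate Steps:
Y(R, j) = 3 + j (Y(R, j) = j + 3 = 3 + j)
S(N, z) = (6 - N)/z
(-12 - 1*25)*(S(4, Y(-4, -1)) - 29) = (-12 - 1*25)*((6 - 1*4)/(3 - 1) - 29) = (-12 - 25)*((6 - 4)/2 - 29) = -37*((½)*2 - 29) = -37*(1 - 29) = -37*(-28) = 1036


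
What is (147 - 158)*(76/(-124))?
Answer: 209/31 ≈ 6.7419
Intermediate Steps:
(147 - 158)*(76/(-124)) = -836*(-1)/124 = -11*(-19/31) = 209/31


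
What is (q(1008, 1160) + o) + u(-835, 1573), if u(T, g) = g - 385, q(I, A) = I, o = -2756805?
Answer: -2754609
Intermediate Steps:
u(T, g) = -385 + g
(q(1008, 1160) + o) + u(-835, 1573) = (1008 - 2756805) + (-385 + 1573) = -2755797 + 1188 = -2754609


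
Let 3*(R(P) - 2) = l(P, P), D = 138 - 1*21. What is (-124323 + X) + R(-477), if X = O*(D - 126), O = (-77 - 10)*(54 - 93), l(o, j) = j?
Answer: -155017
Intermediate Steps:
D = 117 (D = 138 - 21 = 117)
O = 3393 (O = -87*(-39) = 3393)
R(P) = 2 + P/3
X = -30537 (X = 3393*(117 - 126) = 3393*(-9) = -30537)
(-124323 + X) + R(-477) = (-124323 - 30537) + (2 + (⅓)*(-477)) = -154860 + (2 - 159) = -154860 - 157 = -155017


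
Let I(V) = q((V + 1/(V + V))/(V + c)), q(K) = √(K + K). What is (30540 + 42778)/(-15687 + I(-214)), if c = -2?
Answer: -5907116297376/1263876982607 - 293272*√3266817/1263876982607 ≈ -4.6742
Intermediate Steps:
q(K) = √2*√K (q(K) = √(2*K) = √2*√K)
I(V) = √2*√((V + 1/(2*V))/(-2 + V)) (I(V) = √2*√((V + 1/(V + V))/(V - 2)) = √2*√((V + 1/(2*V))/(-2 + V)))
(30540 + 42778)/(-15687 + I(-214)) = (30540 + 42778)/(-15687 + √((1 + 2*(-214)²)/((-214)*(-2 - 214)))) = 73318/(-15687 + √(-1/214*(1 + 2*45796)/(-216))) = 73318/(-15687 + √(-1/214*(-1/216)*(1 + 91592))) = 73318/(-15687 + √(-1/214*(-1/216)*91593)) = 73318/(-15687 + √(10177/5136)) = 73318/(-15687 + √3266817/1284)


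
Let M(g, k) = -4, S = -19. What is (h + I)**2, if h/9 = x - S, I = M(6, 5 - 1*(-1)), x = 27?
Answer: 168100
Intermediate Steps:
I = -4
h = 414 (h = 9*(27 - 1*(-19)) = 9*(27 + 19) = 9*46 = 414)
(h + I)**2 = (414 - 4)**2 = 410**2 = 168100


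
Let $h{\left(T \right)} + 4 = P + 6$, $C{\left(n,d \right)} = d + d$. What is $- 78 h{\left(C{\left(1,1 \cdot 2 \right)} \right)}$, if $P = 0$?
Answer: $-156$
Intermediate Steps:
$C{\left(n,d \right)} = 2 d$
$h{\left(T \right)} = 2$ ($h{\left(T \right)} = -4 + \left(0 + 6\right) = -4 + 6 = 2$)
$- 78 h{\left(C{\left(1,1 \cdot 2 \right)} \right)} = \left(-78\right) 2 = -156$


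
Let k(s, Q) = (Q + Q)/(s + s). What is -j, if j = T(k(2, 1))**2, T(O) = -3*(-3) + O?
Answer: -361/4 ≈ -90.250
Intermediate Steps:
k(s, Q) = Q/s (k(s, Q) = (2*Q)/((2*s)) = (2*Q)*(1/(2*s)) = Q/s)
T(O) = 9 + O
j = 361/4 (j = (9 + 1/2)**2 = (19/2)**2 = 361/4 ≈ 90.250)
-j = -1*361/4 = -361/4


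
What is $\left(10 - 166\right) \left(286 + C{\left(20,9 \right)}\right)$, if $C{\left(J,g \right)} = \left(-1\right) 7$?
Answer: $-43524$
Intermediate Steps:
$C{\left(J,g \right)} = -7$
$\left(10 - 166\right) \left(286 + C{\left(20,9 \right)}\right) = \left(10 - 166\right) \left(286 - 7\right) = \left(-156\right) 279 = -43524$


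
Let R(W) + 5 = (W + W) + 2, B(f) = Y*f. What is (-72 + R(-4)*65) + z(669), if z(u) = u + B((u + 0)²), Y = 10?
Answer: 4475492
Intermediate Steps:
B(f) = 10*f
R(W) = -3 + 2*W (R(W) = -5 + ((W + W) + 2) = -5 + (2*W + 2) = -5 + (2 + 2*W) = -3 + 2*W)
z(u) = u + 10*u² (z(u) = u + 10*(u + 0)² = u + 10*u²)
(-72 + R(-4)*65) + z(669) = (-72 + (-3 + 2*(-4))*65) + 669*(1 + 10*669) = (-72 + (-3 - 8)*65) + 669*(1 + 6690) = (-72 - 11*65) + 669*6691 = (-72 - 715) + 4476279 = -787 + 4476279 = 4475492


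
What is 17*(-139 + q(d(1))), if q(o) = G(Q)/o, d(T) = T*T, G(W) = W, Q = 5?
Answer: -2278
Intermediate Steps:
d(T) = T**2
q(o) = 5/o
17*(-139 + q(d(1))) = 17*(-139 + 5/(1**2)) = 17*(-139 + 5/1) = 17*(-139 + 5*1) = 17*(-139 + 5) = 17*(-134) = -2278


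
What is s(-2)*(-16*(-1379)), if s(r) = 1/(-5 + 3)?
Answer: -11032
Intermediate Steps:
s(r) = -½ (s(r) = 1/(-2) = -½)
s(-2)*(-16*(-1379)) = -(-8)*(-1379) = -½*22064 = -11032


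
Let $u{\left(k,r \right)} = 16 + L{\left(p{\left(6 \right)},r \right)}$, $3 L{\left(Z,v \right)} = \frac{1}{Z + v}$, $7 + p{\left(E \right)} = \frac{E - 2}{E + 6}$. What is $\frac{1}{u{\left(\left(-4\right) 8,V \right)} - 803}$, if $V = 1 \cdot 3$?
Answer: $- \frac{11}{8658} \approx -0.0012705$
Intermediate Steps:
$V = 3$
$p{\left(E \right)} = -7 + \frac{-2 + E}{6 + E}$ ($p{\left(E \right)} = -7 + \frac{E - 2}{E + 6} = -7 + \frac{-2 + E}{6 + E}$)
$L{\left(Z,v \right)} = \frac{1}{3 \left(Z + v\right)}$
$u{\left(k,r \right)} = 16 + \frac{1}{3 \left(- \frac{20}{3} + r\right)}$ ($u{\left(k,r \right)} = 16 + \frac{1}{3 \left(\frac{2 \left(-22 - 18\right)}{6 + 6} + r\right)} = 16 + \frac{1}{3 \left(\frac{2 \left(-22 - 18\right)}{12} + r\right)} = 16 + \frac{1}{3 \left(2 \cdot \frac{1}{12} \left(-40\right) + r\right)} = 16 + \frac{1}{3 \left(- \frac{20}{3} + r\right)}$)
$\frac{1}{u{\left(\left(-4\right) 8,V \right)} - 803} = \frac{1}{\frac{-319 + 48 \cdot 3}{-20 + 3 \cdot 3} - 803} = \frac{1}{\frac{-319 + 144}{-20 + 9} - 803} = \frac{1}{\frac{1}{-11} \left(-175\right) - 803} = \frac{1}{\left(- \frac{1}{11}\right) \left(-175\right) - 803} = \frac{1}{\frac{175}{11} - 803} = \frac{1}{- \frac{8658}{11}} = - \frac{11}{8658}$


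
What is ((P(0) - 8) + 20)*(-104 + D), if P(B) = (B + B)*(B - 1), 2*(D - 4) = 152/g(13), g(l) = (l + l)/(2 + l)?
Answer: -8760/13 ≈ -673.85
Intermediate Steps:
g(l) = 2*l/(2 + l) (g(l) = (2*l)/(2 + l) = 2*l/(2 + l))
D = 622/13 (D = 4 + (152/((2*13/(2 + 13))))/2 = 4 + (152/((2*13/15)))/2 = 4 + (152/((2*13*(1/15))))/2 = 4 + (152/(26/15))/2 = 4 + (152*(15/26))/2 = 4 + (½)*(1140/13) = 4 + 570/13 = 622/13 ≈ 47.846)
P(B) = 2*B*(-1 + B) (P(B) = (2*B)*(-1 + B) = 2*B*(-1 + B))
((P(0) - 8) + 20)*(-104 + D) = ((2*0*(-1 + 0) - 8) + 20)*(-104 + 622/13) = ((2*0*(-1) - 8) + 20)*(-730/13) = ((0 - 8) + 20)*(-730/13) = (-8 + 20)*(-730/13) = 12*(-730/13) = -8760/13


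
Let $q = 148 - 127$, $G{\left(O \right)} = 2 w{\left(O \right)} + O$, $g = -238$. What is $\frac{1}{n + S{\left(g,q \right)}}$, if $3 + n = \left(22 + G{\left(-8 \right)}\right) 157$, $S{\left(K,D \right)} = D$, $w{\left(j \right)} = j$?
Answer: $- \frac{1}{296} \approx -0.0033784$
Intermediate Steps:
$G{\left(O \right)} = 3 O$ ($G{\left(O \right)} = 2 O + O = 3 O$)
$q = 21$
$n = -317$ ($n = -3 + \left(22 + 3 \left(-8\right)\right) 157 = -3 + \left(22 - 24\right) 157 = -3 - 314 = -317$)
$\frac{1}{n + S{\left(g,q \right)}} = \frac{1}{-317 + 21} = \frac{1}{-296} = - \frac{1}{296}$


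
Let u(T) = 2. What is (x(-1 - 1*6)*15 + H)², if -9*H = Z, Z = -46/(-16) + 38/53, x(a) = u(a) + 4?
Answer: 116907234889/14561856 ≈ 8028.3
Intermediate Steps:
x(a) = 6 (x(a) = 2 + 4 = 6)
Z = 1523/424 (Z = -46*(-1/16) + 38*(1/53) = 23/8 + 38/53 = 1523/424 ≈ 3.5920)
H = -1523/3816 (H = -⅑*1523/424 = -1523/3816 ≈ -0.39911)
(x(-1 - 1*6)*15 + H)² = (6*15 - 1523/3816)² = (90 - 1523/3816)² = (341917/3816)² = 116907234889/14561856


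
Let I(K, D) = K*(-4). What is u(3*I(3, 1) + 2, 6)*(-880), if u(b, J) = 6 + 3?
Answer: -7920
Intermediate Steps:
I(K, D) = -4*K
u(b, J) = 9
u(3*I(3, 1) + 2, 6)*(-880) = 9*(-880) = -7920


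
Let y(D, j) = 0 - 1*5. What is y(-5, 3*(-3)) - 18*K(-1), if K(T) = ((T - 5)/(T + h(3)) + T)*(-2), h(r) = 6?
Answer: -421/5 ≈ -84.200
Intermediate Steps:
y(D, j) = -5 (y(D, j) = 0 - 5 = -5)
K(T) = -2*T - 2*(-5 + T)/(6 + T) (K(T) = ((T - 5)/(T + 6) + T)*(-2) = ((-5 + T)/(6 + T) + T)*(-2) = (T + (-5 + T)/(6 + T))*(-2) = -2*T - 2*(-5 + T)/(6 + T))
y(-5, 3*(-3)) - 18*K(-1) = -5 - 36*(5 - 1*(-1)**2 - 7*(-1))/(6 - 1) = -5 - 36*(5 - 1*1 + 7)/5 = -5 - 36*(5 - 1 + 7)/5 = -5 - 36*11/5 = -5 - 18*22/5 = -5 - 396/5 = -421/5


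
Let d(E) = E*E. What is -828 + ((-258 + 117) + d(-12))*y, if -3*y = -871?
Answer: 43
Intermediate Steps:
y = 871/3 (y = -1/3*(-871) = 871/3 ≈ 290.33)
d(E) = E**2
-828 + ((-258 + 117) + d(-12))*y = -828 + ((-258 + 117) + (-12)**2)*(871/3) = -828 + (-141 + 144)*(871/3) = -828 + 3*(871/3) = -828 + 871 = 43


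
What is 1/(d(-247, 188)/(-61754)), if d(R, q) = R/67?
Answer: 4137518/247 ≈ 16751.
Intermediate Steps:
d(R, q) = R/67 (d(R, q) = R*(1/67) = R/67)
1/(d(-247, 188)/(-61754)) = 1/(((1/67)*(-247))/(-61754)) = 1/(-247/67*(-1/61754)) = 1/(247/4137518) = 4137518/247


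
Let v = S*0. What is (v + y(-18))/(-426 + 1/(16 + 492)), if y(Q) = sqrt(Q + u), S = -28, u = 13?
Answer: -508*I*sqrt(5)/216407 ≈ -0.005249*I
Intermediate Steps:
y(Q) = sqrt(13 + Q) (y(Q) = sqrt(Q + 13) = sqrt(13 + Q))
v = 0 (v = -28*0 = 0)
(v + y(-18))/(-426 + 1/(16 + 492)) = (0 + sqrt(13 - 18))/(-426 + 1/(16 + 492)) = (0 + sqrt(-5))/(-426 + 1/508) = (0 + I*sqrt(5))/(-426 + 1/508) = (I*sqrt(5))/(-216407/508) = (I*sqrt(5))*(-508/216407) = -508*I*sqrt(5)/216407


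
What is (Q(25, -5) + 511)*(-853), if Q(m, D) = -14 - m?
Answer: -402616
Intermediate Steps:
(Q(25, -5) + 511)*(-853) = ((-14 - 1*25) + 511)*(-853) = ((-14 - 25) + 511)*(-853) = (-39 + 511)*(-853) = 472*(-853) = -402616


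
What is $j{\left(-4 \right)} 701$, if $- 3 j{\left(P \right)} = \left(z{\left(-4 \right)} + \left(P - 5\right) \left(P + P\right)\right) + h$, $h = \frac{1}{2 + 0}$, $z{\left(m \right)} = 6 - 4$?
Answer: $- \frac{104449}{6} \approx -17408.0$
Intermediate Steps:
$z{\left(m \right)} = 2$ ($z{\left(m \right)} = 6 - 4 = 2$)
$h = \frac{1}{2} \approx 0.5$
$j{\left(P \right)} = - \frac{5}{6} - \frac{2 P \left(-5 + P\right)}{3}$ ($j{\left(P \right)} = - \frac{\left(2 + \left(P - 5\right) \left(P + P\right)\right) + \frac{1}{2}}{3} = - \frac{\left(2 + \left(-5 + P\right) 2 P\right) + \frac{1}{2}}{3} = - \frac{\left(2 + 2 P \left(-5 + P\right)\right) + \frac{1}{2}}{3} = - \frac{\frac{5}{2} + 2 P \left(-5 + P\right)}{3} = - \frac{5}{6} - \frac{2 P \left(-5 + P\right)}{3}$)
$j{\left(-4 \right)} 701 = \left(- \frac{5}{6} - \frac{2 \left(-4\right)^{2}}{3} + \frac{10}{3} \left(-4\right)\right) 701 = \left(- \frac{5}{6} - \frac{32}{3} - \frac{40}{3}\right) 701 = \left(- \frac{149}{6}\right) 701 = - \frac{104449}{6}$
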